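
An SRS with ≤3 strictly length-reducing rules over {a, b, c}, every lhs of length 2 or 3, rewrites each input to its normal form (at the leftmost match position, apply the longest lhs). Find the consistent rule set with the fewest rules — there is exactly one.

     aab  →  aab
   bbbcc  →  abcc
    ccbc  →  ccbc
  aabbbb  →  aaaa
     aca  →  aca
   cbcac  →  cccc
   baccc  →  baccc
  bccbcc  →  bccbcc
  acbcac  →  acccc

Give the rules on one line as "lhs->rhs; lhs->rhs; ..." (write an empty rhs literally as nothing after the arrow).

bb->a; bca->cc

  | aab
  | bbbcc => abcc
  | ccbc
  | aabbbb => aaabb => aaaa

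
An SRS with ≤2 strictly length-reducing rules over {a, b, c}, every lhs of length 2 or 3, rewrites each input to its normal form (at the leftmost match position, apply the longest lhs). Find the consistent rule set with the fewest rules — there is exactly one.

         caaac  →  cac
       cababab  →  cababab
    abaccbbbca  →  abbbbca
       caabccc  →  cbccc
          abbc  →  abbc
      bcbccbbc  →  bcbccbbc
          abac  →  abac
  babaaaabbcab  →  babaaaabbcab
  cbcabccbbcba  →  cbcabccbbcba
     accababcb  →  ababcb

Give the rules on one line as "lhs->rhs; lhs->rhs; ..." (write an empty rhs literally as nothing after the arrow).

acc->; caa->c

  | caaac => cac
  | cababab
  | abaccbbbca => abbbbca
  | caabccc => cbccc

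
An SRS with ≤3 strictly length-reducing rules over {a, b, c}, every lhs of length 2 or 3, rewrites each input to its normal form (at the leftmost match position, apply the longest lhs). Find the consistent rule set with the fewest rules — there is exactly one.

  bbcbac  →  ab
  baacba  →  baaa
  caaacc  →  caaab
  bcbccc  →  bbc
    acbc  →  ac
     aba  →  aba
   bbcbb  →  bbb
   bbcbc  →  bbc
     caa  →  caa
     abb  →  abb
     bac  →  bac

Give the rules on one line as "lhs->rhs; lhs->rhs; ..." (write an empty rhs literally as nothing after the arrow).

  | bbcbac => bbac => acc => ab
  | baacba => baaa
  | caaacc => caaab
  | bcbccc => bccc => bbc

bba->ac; cb->; cc->b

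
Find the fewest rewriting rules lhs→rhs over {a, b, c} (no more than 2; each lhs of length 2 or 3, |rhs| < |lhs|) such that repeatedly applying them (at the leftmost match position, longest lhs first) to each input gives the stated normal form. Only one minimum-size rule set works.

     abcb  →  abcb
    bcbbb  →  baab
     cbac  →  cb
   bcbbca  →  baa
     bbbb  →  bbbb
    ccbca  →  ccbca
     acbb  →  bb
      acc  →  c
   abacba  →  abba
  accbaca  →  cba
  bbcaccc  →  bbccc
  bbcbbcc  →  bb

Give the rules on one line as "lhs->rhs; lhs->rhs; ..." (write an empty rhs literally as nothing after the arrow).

ac->; cbb->aa

  | abcb
  | bcbbb => baab
  | cbac => cb
  | bcbbca => baaca => baa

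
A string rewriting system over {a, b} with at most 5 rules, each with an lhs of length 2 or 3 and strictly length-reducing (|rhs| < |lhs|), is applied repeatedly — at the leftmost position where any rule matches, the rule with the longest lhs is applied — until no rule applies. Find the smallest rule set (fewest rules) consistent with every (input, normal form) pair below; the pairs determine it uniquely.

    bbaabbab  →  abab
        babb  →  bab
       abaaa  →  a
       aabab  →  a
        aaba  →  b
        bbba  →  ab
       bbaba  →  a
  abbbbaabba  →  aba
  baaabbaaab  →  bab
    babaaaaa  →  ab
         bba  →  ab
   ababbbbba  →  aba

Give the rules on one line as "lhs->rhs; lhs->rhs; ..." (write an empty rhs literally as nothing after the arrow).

  | bbaabbab => ababbab => abaabb => abab
  | babb => bab
  | abaaa => abba => aab => a
  | aabab => aab => a

aa->b; aab->a; bb->b; bba->ab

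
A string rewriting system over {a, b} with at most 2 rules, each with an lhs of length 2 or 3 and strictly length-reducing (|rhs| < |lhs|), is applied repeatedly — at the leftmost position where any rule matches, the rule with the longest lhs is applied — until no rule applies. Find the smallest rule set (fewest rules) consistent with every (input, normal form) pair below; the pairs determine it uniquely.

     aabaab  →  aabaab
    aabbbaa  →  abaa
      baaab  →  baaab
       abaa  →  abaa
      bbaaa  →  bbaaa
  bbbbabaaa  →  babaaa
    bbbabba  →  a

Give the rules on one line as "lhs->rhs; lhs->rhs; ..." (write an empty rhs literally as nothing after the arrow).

  | aabaab
  | aabbbaa => abaa
  | baaab
  | abaa

abb->; bbb->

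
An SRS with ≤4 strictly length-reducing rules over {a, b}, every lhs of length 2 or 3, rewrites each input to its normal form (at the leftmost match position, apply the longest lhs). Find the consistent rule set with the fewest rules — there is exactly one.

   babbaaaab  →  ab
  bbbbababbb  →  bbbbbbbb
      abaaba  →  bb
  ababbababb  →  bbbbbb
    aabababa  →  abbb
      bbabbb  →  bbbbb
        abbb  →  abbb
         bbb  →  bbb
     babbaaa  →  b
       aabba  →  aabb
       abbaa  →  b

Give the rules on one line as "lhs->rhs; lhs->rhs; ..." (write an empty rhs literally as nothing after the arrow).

aba->b; ba->b; baa->a

  | babbaaaab => bbbaaaab => bbaaab => baab => ab
  | bbbbababbb => bbbbbabbb => bbbbbbbb
  | abaaba => baba => bba => bb
  | ababbababb => bbbababb => bbbbabb => bbbbbb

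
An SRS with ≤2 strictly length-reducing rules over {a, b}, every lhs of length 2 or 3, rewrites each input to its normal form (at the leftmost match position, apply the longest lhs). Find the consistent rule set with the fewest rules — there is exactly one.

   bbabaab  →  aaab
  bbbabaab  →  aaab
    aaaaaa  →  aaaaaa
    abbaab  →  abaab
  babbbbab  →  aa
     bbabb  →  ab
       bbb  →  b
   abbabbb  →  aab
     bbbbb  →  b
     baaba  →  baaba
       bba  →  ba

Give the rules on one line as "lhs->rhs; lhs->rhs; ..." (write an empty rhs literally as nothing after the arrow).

bab->a; bb->b

  | bbabaab => babaab => aaab
  | bbbabaab => bbabaab => babaab => aaab
  | aaaaaa
  | abbaab => abaab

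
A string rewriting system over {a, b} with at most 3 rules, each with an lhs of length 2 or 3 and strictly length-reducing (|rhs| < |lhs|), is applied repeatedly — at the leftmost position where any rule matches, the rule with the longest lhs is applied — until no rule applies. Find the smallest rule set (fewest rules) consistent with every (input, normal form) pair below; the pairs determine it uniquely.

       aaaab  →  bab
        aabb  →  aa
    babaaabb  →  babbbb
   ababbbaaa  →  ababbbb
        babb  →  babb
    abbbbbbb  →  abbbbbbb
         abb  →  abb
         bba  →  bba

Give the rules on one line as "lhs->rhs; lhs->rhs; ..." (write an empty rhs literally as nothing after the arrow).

aaa->b; aab->aa

  | aaaab => bab
  | aabb => aab => aa
  | babaaabb => babbbb
  | ababbbaaa => ababbbb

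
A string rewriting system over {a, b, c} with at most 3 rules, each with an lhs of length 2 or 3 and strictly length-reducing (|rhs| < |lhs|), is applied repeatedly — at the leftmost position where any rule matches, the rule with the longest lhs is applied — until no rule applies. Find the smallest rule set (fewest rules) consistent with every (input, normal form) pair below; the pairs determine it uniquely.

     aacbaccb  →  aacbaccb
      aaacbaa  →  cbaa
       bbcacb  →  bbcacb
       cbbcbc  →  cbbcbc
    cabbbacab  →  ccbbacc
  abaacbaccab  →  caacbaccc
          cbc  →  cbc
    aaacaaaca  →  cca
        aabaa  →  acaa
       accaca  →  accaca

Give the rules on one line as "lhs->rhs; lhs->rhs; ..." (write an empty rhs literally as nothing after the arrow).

  | aacbaccb
  | aaacbaa => cbaa
  | bbcacb
  | cbbcbc

aaa->; ab->c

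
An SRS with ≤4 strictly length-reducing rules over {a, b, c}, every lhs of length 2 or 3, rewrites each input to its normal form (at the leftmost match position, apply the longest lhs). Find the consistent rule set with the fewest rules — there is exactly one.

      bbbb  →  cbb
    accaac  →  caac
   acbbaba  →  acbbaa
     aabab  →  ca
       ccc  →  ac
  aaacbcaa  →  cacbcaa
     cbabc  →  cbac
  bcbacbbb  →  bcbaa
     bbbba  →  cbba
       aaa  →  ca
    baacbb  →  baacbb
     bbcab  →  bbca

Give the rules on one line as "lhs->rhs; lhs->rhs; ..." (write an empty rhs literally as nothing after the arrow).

  | bbbb => cbb
  | accaac => aaaac => caac
  | acbbaba => acbbaa
  | aabab => aaab => cab => ca

aaa->ca; ab->a; bbb->cb; cc->a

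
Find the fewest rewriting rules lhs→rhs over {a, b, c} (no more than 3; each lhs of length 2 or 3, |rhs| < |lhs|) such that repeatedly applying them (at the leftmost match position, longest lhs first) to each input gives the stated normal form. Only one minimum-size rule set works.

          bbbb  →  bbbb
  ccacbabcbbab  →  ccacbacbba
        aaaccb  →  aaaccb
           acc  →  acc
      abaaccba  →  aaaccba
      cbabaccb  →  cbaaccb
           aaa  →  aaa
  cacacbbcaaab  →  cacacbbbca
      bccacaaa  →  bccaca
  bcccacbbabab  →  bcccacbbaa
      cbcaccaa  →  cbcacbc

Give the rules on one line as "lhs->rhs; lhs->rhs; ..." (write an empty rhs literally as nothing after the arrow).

ab->a; caa->bc

  | bbbb
  | ccacbabcbbab => ccacbacbbab => ccacbacbba
  | aaaccb
  | acc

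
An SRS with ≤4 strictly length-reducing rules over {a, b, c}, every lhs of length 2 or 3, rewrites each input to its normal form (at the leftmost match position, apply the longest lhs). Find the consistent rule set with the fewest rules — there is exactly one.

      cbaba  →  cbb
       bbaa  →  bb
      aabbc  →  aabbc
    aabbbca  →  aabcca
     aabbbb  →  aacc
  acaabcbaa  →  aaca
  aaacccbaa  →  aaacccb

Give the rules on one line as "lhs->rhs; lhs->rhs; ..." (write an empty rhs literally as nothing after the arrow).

ba->b; bbb->bc; bcb->cc; caa->a

  | cbaba => cbba => cbb
  | bbaa => bba => bb
  | aabbc
  | aabbbca => aabcca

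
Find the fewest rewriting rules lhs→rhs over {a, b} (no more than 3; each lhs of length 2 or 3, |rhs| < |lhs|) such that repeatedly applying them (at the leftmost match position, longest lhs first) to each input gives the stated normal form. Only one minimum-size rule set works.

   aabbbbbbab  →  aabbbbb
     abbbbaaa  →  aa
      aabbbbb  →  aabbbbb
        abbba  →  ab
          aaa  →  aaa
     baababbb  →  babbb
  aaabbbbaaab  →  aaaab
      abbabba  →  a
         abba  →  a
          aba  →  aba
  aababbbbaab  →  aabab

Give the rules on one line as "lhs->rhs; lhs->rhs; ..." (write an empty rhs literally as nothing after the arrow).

  | aabbbbbbab => aabbbbb
  | abbbbaaa => abbaa => aa
  | aabbbbb
  | abbba => ab

baa->; bba->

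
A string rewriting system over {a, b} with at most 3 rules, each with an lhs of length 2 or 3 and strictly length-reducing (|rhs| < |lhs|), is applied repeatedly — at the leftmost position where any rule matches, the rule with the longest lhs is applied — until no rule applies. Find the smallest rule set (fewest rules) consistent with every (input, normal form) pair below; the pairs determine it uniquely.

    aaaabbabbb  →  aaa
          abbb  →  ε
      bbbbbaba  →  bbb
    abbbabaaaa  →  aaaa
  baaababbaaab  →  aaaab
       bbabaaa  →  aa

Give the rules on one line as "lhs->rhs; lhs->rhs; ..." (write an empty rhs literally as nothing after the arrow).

abb->ba; ba->; bab->

  | aaaabbabbb => aaabaabbb => aaaabbb => aaabab => aaa
  | abbb => bab => ε
  | bbbbbaba => bbbba => bbb
  | abbbabaaaa => bababaaaa => abaaaa => aaaa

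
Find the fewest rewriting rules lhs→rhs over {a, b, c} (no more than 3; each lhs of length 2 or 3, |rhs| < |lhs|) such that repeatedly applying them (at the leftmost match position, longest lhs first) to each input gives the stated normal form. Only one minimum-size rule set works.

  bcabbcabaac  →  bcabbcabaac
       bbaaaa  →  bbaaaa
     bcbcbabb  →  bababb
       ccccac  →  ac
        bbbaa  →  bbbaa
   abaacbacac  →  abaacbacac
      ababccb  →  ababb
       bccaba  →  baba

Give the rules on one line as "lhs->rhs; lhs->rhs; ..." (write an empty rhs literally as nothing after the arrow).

cbc->a; cc->

  | bcabbcabaac
  | bbaaaa
  | bcbcbabb => bababb
  | ccccac => ccac => ac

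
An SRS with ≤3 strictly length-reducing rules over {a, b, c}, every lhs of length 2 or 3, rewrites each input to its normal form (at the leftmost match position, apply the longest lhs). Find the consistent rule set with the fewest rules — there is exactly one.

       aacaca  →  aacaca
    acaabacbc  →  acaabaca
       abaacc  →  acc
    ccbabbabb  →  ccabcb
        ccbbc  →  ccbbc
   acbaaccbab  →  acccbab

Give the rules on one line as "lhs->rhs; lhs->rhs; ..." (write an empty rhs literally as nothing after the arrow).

abb->cb; baa->; cbc->ca

  | aacaca
  | acaabacbc => acaabaca
  | abaacc => acc
  | ccbabbabb => ccbcbabb => ccababb => ccabcb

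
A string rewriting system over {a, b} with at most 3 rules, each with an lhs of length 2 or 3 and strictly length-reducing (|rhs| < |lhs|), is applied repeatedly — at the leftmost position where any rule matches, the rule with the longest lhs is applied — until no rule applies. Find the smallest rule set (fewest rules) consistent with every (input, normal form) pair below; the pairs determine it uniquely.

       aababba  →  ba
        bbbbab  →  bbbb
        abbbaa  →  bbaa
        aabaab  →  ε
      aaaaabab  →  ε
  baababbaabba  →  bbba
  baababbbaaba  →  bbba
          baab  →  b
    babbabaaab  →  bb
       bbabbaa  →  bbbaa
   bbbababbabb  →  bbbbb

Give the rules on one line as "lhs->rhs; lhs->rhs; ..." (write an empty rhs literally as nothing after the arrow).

  | aababba => ababba => abba => ba
  | bbbbab => bbbb
  | abbbaa => bbaa
  | aabaab => abaab => aab => ab => ε

aab->ab; ab->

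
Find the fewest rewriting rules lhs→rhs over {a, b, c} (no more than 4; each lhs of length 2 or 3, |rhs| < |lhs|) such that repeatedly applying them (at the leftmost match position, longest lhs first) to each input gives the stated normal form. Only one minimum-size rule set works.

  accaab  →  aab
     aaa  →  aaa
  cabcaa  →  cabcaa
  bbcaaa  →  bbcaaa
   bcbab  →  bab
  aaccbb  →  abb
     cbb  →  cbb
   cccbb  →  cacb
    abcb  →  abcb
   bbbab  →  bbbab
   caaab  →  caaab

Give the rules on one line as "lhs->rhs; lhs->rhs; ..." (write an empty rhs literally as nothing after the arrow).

acc->; cba->a; ccb->ac

  | accaab => aab
  | aaa
  | cabcaa
  | bbcaaa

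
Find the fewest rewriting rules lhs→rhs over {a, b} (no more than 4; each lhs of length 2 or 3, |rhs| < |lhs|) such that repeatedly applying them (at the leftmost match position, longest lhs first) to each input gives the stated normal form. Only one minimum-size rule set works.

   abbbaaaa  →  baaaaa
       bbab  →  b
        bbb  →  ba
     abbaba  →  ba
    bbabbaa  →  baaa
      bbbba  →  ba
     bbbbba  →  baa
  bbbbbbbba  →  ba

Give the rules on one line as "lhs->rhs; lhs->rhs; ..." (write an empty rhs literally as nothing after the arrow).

ab->b; bb->b; bbb->ba

  | abbbaaaa => bbbaaaa => baaaaa
  | bbab => bab => bb => b
  | bbb => ba
  | abbaba => bbaba => baba => bba => ba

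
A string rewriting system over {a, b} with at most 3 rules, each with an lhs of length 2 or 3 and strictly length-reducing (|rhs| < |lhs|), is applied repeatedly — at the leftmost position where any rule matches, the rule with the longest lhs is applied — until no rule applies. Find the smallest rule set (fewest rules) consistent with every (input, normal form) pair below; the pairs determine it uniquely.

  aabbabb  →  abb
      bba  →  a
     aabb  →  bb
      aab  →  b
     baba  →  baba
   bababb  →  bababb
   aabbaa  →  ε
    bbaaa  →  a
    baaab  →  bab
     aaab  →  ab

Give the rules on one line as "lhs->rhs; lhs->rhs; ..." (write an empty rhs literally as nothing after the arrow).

aa->; bba->a

  | aabbabb => bbabb => abb
  | bba => a
  | aabb => bb
  | aab => b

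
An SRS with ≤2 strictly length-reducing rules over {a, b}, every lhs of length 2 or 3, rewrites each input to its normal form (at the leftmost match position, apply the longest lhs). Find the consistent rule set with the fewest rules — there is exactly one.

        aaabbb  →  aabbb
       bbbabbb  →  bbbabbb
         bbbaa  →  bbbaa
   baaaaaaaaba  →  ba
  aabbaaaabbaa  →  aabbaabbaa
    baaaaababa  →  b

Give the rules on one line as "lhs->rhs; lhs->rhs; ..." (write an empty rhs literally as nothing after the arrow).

aaa->aa; aba->

  | aaabbb => aabbb
  | bbbabbb
  | bbbaa
  | baaaaaaaaba => baaaaaaaba => baaaaaaba => baaaaaba => baaaaba => baaaba => baaba => ba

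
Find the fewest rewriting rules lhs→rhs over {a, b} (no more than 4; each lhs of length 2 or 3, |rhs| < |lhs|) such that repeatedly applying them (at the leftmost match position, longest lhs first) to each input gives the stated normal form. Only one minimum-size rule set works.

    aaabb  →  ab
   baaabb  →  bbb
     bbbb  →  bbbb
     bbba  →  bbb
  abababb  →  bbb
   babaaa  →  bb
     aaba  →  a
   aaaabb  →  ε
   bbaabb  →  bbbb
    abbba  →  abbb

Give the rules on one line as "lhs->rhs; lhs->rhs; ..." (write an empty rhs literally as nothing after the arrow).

aab->; aba->; ba->b

  | aaabb => ab
  | baaabb => baabb => babb => bbb
  | bbbb
  | bbba => bbb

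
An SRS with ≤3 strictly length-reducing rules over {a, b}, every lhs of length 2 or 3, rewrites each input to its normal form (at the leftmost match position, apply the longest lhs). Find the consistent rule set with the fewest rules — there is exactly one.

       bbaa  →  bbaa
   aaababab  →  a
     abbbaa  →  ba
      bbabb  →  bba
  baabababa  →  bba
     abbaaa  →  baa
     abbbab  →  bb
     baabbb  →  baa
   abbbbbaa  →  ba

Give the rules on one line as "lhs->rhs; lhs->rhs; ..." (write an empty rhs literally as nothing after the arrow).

ab->a; aba->b; bbb->bb

  | bbaa
  | aaababab => aabbab => aabab => abb => ab => a
  | abbbaa => abbaa => abaa => ba
  | bbabb => bbab => bba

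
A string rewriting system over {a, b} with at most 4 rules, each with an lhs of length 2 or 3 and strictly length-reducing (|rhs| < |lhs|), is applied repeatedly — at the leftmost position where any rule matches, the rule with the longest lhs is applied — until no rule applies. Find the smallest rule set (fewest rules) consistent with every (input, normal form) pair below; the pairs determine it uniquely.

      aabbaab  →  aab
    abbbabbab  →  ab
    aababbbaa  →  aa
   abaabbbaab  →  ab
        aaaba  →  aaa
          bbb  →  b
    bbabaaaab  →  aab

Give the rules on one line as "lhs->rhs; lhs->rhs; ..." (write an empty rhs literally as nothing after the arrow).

ba->; baa->; bb->b

  | aabbaab => aabaab => aab
  | abbbabbab => abbabbab => ababbab => abbab => abab => ab
  | aababbbaa => aabbbaa => aabbaa => aabaa => aa
  | abaabbbaab => abbbaab => abbaab => abaab => ab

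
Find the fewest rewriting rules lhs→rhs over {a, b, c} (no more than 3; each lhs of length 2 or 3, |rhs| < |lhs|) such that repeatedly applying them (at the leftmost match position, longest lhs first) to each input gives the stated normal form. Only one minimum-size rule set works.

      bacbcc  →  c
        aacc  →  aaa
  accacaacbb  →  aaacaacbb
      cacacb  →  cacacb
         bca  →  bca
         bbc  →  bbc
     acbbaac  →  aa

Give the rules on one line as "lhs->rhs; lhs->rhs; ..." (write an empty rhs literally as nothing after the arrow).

ba->; cc->a

  | bacbcc => cbcc => cba => c
  | aacc => aaa
  | accacaacbb => aaacaacbb
  | cacacb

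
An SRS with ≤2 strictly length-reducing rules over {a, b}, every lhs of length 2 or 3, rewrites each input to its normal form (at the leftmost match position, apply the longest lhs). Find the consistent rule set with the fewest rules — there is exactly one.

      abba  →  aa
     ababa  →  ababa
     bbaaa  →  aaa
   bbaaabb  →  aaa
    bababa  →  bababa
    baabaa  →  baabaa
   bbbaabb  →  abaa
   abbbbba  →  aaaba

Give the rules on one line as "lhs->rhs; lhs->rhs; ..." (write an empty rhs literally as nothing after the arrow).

  | abba => aa
  | ababa
  | bbaaa => aaa
  | bbaaabb => aaabb => aaa

bb->; bbb->ab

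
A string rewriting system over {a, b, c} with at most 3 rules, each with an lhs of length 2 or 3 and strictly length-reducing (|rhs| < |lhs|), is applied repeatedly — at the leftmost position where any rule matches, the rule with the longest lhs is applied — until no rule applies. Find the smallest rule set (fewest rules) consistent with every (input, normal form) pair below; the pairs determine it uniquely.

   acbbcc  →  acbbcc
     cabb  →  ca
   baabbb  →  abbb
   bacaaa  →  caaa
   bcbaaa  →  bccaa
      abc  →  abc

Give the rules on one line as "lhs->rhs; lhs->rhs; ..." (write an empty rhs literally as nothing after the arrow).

ba->; cab->ca; cba->cc

  | acbbcc
  | cabb => cab => ca
  | baabbb => abbb
  | bacaaa => caaa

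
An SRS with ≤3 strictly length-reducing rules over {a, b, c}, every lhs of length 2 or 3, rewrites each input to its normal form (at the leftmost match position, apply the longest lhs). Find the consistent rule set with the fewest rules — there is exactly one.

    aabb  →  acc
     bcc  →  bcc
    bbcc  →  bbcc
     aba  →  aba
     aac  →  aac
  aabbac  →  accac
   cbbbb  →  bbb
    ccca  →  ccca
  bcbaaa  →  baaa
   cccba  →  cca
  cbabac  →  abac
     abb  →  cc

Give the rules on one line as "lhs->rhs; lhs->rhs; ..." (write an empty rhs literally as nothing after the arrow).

abb->cc; cb->

  | aabb => acc
  | bcc
  | bbcc
  | aba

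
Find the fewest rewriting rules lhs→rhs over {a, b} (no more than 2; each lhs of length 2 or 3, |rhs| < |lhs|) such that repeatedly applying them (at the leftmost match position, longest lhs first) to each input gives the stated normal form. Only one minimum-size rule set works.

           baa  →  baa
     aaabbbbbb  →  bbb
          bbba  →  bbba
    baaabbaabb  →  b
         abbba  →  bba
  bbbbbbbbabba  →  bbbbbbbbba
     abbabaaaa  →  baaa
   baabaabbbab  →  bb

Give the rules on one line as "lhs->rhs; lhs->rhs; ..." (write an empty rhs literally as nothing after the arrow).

ab->; aba->

  | baa
  | aaabbbbbb => aabbbbb => abbbb => bbb
  | bbba
  | baaabbaabb => baabaabb => baabb => bab => b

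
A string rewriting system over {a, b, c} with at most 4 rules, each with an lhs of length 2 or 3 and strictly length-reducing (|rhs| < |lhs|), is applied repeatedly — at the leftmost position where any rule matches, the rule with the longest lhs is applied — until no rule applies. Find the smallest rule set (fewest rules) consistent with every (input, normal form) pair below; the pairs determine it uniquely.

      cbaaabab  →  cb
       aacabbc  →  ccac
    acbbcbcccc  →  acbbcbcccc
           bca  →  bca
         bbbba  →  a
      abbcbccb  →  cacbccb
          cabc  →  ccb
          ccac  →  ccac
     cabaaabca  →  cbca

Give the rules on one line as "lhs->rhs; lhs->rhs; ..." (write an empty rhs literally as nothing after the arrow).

aa->; abb->ca; abc->cb; ba->a

  | cbaaabab => caaabab => cabab => caab => cb
  | aacabbc => cabbc => ccac
  | acbbcbcccc
  | bca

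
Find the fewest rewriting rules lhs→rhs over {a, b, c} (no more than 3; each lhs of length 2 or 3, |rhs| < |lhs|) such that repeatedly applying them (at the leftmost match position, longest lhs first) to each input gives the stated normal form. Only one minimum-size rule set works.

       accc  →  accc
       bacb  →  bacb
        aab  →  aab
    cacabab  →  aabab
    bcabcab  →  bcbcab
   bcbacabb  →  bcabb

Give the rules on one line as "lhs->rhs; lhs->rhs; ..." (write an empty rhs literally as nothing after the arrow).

  | accc
  | bacb
  | aab
  | cacabab => aabab

abc->bc; cac->a; cba->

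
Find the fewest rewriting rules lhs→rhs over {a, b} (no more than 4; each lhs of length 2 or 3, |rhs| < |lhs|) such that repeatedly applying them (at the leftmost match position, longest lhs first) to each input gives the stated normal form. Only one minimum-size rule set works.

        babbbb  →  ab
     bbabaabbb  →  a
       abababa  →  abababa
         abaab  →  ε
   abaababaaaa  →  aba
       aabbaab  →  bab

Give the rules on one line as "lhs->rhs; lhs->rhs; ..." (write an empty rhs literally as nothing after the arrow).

aa->; bb->a; bba->b

  | babbbb => baabb => bbb => ab
  | bbabaabbb => bbaabbb => babbb => baab => bb => a
  | abababa
  | abaab => abb => aa => ε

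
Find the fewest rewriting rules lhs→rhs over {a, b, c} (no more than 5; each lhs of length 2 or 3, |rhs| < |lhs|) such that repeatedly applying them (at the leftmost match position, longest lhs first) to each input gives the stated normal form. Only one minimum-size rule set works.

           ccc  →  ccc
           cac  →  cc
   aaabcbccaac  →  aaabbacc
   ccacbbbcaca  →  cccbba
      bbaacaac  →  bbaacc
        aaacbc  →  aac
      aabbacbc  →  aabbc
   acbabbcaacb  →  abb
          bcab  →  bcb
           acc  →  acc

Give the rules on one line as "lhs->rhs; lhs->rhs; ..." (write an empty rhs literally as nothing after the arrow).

acb->; bcc->; ca->c; cbc->ba

  | ccc
  | cac => cc
  | aaabcbccaac => aaabbacaac => aaabbacac => aaabbacc
  | ccacbbbcaca => cccbbbcaca => cccbbbcca => cccbba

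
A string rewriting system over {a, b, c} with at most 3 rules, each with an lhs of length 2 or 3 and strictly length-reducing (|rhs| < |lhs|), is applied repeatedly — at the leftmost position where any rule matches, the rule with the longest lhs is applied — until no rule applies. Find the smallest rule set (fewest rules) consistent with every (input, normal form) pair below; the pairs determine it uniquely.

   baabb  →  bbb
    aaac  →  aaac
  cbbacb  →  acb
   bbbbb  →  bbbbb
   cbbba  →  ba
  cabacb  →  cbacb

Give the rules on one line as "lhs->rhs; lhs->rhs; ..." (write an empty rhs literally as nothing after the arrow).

  | baabb => babb => bbb
  | aaac
  | cbbacb => acb
  | bbbbb

ab->b; cbb->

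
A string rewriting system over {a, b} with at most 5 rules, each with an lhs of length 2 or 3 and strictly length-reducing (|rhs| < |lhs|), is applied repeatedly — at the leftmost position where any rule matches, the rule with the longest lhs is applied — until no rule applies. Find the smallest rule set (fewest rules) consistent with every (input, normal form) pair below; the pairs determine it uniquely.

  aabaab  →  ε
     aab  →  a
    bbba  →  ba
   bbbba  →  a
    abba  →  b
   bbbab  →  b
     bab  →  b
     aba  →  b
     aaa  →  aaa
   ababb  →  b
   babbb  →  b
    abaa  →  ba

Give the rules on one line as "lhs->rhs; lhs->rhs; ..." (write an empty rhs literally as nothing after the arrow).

ab->; aba->b; abb->ab; bb->

  | aabaab => abab => bb => ε
  | aab => a
  | bbba => ba
  | bbbba => bba => a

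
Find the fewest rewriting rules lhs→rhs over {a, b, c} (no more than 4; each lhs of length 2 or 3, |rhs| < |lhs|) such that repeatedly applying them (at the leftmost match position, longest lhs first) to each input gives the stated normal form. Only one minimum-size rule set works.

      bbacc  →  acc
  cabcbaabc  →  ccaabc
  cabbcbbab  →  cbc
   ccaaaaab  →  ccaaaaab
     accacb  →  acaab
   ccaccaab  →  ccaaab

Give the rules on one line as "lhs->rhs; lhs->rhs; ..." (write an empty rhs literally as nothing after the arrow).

aac->ca; ba->a; cab->c; cac->aa

  | bbacc => bacc => acc
  | cabcbaabc => ccbaabc => ccaabc
  | cabbcbbab => cbcbbab => cbcbab => cbcab => cbc
  | ccaaaaab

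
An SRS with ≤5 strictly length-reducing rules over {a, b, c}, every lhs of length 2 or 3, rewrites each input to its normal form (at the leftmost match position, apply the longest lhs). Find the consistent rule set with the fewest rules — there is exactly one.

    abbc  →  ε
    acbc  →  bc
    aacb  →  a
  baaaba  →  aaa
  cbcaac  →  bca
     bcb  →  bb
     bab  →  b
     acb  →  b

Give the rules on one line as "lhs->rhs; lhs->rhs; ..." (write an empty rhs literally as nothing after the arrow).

ab->a; ac->; ba->; cb->b

  | abbc => abc => ac => ε
  | acbc => bc
  | aacb => ab => a
  | baaaba => aaba => aaa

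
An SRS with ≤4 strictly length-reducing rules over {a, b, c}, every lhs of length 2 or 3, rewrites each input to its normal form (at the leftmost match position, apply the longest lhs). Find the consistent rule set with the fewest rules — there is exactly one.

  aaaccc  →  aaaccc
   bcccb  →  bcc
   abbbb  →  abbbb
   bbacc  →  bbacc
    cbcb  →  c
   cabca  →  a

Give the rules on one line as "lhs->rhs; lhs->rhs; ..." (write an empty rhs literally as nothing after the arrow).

abc->b; cb->; cbc->cc

  | aaaccc
  | bcccb => bcc
  | abbbb
  | bbacc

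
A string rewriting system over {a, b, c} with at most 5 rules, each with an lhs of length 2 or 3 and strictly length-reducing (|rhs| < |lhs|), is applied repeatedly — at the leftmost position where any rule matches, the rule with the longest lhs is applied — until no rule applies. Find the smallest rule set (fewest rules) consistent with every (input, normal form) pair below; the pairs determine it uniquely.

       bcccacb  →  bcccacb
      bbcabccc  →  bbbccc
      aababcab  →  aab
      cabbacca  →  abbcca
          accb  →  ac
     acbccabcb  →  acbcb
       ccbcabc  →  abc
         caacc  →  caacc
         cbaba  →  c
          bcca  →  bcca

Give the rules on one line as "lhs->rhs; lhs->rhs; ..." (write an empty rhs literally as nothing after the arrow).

  | bcccacb
  | bbcabccc => bbabccc => bbbccc
  | aababcab => aabcab => aabab => aab
  | cabbacca => abbacca => abbcca

ba->; bba->bb; cab->ab; ccb->c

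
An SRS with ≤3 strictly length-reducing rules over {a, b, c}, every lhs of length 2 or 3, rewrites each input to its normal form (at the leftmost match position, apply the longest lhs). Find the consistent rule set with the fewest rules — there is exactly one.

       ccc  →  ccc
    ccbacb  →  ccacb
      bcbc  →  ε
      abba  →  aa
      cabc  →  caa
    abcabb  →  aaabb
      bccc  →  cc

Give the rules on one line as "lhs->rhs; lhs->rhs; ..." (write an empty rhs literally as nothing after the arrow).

  | ccc
  | ccbacb => ccacb
  | bcbc => bc => ε
  | abba => aba => aa

abc->aa; ba->a; bc->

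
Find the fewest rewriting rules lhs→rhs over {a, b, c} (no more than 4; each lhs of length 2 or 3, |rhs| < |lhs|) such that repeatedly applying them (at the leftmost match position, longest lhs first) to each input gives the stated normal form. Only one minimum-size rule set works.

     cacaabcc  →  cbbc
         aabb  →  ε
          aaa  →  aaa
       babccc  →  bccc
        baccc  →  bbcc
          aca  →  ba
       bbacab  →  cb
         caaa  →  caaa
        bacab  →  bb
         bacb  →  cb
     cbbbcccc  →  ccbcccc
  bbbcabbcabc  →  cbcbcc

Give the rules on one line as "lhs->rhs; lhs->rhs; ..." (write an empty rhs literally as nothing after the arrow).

ab->; ac->b; bbb->cb

  | cacaabcc => cbaabcc => cbacc => cbbc
  | aabb => ab => ε
  | aaa
  | babccc => bccc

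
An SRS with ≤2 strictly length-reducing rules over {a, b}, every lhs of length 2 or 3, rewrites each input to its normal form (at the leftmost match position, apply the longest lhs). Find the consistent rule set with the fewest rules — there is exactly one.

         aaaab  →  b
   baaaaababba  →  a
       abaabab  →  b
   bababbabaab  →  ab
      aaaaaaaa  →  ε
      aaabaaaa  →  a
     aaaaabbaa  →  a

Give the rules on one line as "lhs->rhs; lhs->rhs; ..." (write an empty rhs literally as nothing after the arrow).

aa->; ba->a

  | aaaab => aab => b
  | baaaaababba => aaaaababba => aaababba => ababba => aabba => bba => ba => a
  | abaabab => aaabab => abab => aab => b
  | bababbabaab => ababbabaab => aabbabaab => bbabaab => babaab => abaab => aaab => ab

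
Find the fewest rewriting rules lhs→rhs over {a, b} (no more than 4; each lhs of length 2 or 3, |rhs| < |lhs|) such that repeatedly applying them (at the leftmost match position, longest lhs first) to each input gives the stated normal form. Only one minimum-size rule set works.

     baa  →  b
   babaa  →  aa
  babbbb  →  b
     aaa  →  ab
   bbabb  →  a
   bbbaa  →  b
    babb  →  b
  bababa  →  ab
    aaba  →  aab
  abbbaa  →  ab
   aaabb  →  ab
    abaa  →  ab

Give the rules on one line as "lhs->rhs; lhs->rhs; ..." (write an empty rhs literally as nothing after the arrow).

  | baa => ba => b
  | babaa => bbaa => aa
  | babbbb => bbbbb => bbb => b
  | aaa => ab

aaa->ab; ba->b; bb->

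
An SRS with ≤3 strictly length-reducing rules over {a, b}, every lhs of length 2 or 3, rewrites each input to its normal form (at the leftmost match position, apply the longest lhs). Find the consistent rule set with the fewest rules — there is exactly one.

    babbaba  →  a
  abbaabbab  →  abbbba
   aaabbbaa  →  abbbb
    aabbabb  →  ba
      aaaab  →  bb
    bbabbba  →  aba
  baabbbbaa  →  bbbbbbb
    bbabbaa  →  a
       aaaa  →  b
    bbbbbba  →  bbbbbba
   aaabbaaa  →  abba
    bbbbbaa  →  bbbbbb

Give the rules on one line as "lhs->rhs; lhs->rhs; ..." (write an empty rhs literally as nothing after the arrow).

  | babbaba => ababa => aaa => a
  | abbaabbab => abbbbbab => abbbba
  | aaabbbaa => abbbaa => abbbb
  | aabbabb => bbbabb => bbab => ba

aa->b; aaa->a; bab->a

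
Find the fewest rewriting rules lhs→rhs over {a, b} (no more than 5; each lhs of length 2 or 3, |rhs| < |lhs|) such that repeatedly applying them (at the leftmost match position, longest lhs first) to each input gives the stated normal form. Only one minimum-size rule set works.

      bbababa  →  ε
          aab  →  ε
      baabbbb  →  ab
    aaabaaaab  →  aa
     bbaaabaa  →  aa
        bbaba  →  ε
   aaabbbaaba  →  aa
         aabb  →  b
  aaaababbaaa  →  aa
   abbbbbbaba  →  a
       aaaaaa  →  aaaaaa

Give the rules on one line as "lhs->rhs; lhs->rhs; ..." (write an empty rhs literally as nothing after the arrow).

  | bbababa => bababa => baba => ba => ε
  | aab => ba => ε
  | baabbbb => abbbb => abbb => abb => ab
  | aaabaaaab => abaaaaab => aaaaaab => aaaaba => aabaa => baaa => aa

aab->ba; aba->aa; ba->; bb->b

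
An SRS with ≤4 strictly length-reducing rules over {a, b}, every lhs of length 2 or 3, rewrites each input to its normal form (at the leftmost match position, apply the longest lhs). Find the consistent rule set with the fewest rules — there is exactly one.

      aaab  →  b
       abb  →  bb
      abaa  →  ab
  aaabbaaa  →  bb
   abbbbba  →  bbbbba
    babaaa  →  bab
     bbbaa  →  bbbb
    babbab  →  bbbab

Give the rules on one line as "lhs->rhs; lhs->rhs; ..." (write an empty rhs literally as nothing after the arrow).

aa->b; aaa->; aba->ab; abb->bb

  | aaab => b
  | abb => bb
  | abaa => aba => ab
  | aaabbaaa => bbaaa => bb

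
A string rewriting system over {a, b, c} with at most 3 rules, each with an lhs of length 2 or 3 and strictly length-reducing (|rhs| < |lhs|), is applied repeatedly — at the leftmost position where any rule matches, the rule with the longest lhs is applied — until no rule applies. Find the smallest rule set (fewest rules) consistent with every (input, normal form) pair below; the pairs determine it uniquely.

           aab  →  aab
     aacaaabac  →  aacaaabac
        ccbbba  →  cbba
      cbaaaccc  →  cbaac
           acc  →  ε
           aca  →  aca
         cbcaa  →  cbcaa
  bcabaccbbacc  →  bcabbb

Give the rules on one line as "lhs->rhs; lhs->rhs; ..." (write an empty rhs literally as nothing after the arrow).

  | aab
  | aacaaabac
  | ccbbba => cbba
  | cbaaaccc => cbaac

acc->; ccb->c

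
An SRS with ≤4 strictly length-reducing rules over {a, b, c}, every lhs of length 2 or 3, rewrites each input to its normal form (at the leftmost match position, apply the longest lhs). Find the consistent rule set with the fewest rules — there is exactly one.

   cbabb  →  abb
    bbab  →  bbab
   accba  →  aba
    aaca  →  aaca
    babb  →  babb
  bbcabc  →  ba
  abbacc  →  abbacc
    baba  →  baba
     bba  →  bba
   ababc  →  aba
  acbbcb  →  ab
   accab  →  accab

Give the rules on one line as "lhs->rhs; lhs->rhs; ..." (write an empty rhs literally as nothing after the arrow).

  | cbabb => abb
  | bbab
  | accba => aba
  | aaca

bc->; cb->; ccb->b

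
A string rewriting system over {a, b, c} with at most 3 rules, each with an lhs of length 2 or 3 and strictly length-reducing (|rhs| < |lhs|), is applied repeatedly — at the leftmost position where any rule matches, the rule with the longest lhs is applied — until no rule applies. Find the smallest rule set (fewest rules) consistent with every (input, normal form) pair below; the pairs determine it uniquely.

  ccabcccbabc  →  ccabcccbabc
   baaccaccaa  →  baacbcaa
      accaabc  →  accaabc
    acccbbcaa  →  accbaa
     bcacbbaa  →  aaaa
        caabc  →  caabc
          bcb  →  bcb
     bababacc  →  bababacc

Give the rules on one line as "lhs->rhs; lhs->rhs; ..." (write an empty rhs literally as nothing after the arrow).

bb->a; cac->b

  | ccabcccbabc
  | baaccaccaa => baacbcaa
  | accaabc
  | acccbbcaa => acccacaa => accbaa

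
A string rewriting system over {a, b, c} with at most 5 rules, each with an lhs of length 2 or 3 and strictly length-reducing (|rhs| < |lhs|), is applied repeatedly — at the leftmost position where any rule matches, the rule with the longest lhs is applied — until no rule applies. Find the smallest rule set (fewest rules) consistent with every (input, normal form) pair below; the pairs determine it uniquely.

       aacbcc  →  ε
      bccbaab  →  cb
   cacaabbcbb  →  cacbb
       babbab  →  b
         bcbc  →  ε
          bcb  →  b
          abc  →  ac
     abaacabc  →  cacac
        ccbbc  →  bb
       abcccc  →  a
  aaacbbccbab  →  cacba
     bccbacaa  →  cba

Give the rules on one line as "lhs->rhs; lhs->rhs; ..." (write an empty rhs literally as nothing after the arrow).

aa->c; ab->a; bc->; cc->b

  | aacbcc => ccbcc => bbcc => bc => ε
  | bccbaab => cbaab => cbcb => cb
  | cacaabbcbb => caccbbcbb => cabbbcbb => cabbcbb => cabcbb => cacbb
  | babbab => babab => baab => bcb => b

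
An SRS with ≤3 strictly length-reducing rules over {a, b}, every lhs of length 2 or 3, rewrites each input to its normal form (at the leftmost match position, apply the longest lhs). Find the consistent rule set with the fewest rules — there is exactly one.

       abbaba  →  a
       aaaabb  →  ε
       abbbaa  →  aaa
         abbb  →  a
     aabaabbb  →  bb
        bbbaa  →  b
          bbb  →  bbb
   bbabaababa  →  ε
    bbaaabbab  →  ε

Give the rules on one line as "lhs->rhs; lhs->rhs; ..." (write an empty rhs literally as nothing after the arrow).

aab->; ab->a; ba->

  | abbaba => ababa => aaba => a
  | aaaabb => aab => ε
  | abbbaa => abbaa => abaa => aaa
  | abbb => abb => ab => a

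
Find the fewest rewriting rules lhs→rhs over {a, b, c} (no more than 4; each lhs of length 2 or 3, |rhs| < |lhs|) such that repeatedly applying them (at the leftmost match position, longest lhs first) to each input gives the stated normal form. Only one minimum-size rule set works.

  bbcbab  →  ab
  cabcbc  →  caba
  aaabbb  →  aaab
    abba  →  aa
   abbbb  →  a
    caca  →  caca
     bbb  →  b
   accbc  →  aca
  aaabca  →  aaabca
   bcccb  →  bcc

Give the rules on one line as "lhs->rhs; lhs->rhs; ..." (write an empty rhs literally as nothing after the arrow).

  | bbcbab => cbab => ab
  | cabcbc => caba
  | aaabbb => aaab
  | abba => aa

bb->; cb->; cbc->a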